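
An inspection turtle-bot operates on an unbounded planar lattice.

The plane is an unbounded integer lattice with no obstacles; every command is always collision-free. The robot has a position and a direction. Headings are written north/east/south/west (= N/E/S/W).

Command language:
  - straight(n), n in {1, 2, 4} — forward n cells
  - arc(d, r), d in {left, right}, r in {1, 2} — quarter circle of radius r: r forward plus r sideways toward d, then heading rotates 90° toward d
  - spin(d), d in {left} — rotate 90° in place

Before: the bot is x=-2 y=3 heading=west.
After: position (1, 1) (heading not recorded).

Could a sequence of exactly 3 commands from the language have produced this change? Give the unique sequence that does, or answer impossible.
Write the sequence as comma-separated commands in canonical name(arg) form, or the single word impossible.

key: order matters: swapping spin(left) and straight(1) lands elsewhere
t0: x=-2 y=3 heading=west
[1] after spin(left): x=-2 y=3 heading=south
[2] after arc(left, 2): x=0 y=1 heading=east
[3] after straight(1): x=1 y=1 heading=east
all 512 alternatives checked — unique.

spin(left), arc(left, 2), straight(1)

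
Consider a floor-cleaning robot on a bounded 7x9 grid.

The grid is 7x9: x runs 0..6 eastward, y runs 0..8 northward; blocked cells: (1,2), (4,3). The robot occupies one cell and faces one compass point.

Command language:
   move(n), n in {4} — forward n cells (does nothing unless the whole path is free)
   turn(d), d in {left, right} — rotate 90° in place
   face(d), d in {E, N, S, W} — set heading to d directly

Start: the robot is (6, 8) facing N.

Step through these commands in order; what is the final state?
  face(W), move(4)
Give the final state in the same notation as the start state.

start: (6, 8) facing N
t=1 face(W) ⇒ (6, 8) facing W
t=2 move(4) ⇒ (2, 8) facing W

(2, 8) facing W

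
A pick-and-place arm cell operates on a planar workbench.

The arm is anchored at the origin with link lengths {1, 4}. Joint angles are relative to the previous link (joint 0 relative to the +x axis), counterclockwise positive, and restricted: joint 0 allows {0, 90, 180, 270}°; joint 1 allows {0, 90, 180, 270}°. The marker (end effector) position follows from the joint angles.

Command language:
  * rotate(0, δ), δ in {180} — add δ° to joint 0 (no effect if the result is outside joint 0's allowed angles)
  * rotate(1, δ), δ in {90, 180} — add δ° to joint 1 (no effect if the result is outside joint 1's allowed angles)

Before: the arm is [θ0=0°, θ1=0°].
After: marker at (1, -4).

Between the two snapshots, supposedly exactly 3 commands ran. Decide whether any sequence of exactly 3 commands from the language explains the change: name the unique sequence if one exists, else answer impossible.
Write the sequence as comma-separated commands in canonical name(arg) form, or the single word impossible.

rotate(1, 90), rotate(1, 90), rotate(1, 90)

t0: [θ0=0°, θ1=0°]
1. rotate(1, 90) → [θ0=0°, θ1=90°]
2. rotate(1, 90) → [θ0=0°, θ1=180°]
3. rotate(1, 90) → [θ0=0°, θ1=270°]
no rival 3-sequence matches.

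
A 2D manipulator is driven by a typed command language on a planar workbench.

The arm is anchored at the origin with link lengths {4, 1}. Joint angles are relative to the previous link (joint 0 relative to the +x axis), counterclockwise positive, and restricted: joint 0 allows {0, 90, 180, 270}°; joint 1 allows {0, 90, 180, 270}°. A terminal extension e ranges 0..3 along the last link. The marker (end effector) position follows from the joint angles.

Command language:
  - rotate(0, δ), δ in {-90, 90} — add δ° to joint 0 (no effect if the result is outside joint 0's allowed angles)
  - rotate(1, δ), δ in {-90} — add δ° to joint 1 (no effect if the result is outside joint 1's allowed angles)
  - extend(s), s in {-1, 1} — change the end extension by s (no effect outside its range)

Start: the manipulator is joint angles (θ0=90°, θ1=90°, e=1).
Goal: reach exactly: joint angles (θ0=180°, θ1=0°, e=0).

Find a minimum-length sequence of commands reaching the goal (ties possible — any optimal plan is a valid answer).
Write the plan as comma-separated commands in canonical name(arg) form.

extend(-1), rotate(0, 90), rotate(1, -90)

start: joint angles (θ0=90°, θ1=90°, e=1)
[1] after extend(-1): joint angles (θ0=90°, θ1=90°, e=0)
[2] after rotate(0, 90): joint angles (θ0=180°, θ1=90°, e=0)
[3] after rotate(1, -90): joint angles (θ0=180°, θ1=0°, e=0)
no 2-step plan works, so 3 is optimal.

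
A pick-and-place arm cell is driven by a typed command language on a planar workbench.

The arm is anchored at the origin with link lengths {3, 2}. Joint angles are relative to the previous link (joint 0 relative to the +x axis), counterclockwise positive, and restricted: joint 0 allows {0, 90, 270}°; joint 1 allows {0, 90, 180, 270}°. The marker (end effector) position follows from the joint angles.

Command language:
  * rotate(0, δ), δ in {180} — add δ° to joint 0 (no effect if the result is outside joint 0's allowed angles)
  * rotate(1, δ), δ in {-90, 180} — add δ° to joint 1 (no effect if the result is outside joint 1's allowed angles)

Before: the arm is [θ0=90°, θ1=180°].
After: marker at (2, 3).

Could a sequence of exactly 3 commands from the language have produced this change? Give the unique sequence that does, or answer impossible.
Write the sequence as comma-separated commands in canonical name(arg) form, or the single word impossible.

t0: [θ0=90°, θ1=180°]
t=1 rotate(1, -90) ⇒ [θ0=90°, θ1=90°]
t=2 rotate(1, -90) ⇒ [θ0=90°, θ1=0°]
t=3 rotate(1, -90) ⇒ [θ0=90°, θ1=270°]
no other 3-command option fits: unique.

rotate(1, -90), rotate(1, -90), rotate(1, -90)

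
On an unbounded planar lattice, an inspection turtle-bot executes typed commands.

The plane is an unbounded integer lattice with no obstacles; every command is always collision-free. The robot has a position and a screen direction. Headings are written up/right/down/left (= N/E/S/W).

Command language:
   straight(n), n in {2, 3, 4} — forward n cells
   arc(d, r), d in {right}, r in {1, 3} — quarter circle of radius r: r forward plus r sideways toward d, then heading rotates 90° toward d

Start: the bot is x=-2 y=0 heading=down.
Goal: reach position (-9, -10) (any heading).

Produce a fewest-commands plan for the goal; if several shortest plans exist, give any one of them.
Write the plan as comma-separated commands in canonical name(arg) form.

straight(3), straight(4), arc(right, 3), straight(4)

start: x=-2 y=0 heading=down
[1] after straight(3): x=-2 y=-3 heading=down
[2] after straight(4): x=-2 y=-7 heading=down
[3] after arc(right, 3): x=-5 y=-10 heading=left
[4] after straight(4): x=-9 y=-10 heading=left
nothing shorter than 4 reaches the goal.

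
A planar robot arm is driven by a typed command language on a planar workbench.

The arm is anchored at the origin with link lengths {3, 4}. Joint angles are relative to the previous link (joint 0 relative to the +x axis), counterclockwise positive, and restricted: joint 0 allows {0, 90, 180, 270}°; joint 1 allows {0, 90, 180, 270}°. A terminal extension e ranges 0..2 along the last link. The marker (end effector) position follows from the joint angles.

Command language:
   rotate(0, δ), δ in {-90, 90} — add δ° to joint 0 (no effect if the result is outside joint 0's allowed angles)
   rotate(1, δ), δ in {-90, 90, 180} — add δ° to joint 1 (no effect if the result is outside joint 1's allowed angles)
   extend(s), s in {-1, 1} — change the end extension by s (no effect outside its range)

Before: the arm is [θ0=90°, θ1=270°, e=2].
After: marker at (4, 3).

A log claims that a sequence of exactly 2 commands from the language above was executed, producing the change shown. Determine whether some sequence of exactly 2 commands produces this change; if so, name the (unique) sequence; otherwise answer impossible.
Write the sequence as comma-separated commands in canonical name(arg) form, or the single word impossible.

extend(-1), extend(-1)

begin: [θ0=90°, θ1=270°, e=2]
[1] after extend(-1): [θ0=90°, θ1=270°, e=1]
[2] after extend(-1): [θ0=90°, θ1=270°, e=0]
no other 2-command option fits: unique.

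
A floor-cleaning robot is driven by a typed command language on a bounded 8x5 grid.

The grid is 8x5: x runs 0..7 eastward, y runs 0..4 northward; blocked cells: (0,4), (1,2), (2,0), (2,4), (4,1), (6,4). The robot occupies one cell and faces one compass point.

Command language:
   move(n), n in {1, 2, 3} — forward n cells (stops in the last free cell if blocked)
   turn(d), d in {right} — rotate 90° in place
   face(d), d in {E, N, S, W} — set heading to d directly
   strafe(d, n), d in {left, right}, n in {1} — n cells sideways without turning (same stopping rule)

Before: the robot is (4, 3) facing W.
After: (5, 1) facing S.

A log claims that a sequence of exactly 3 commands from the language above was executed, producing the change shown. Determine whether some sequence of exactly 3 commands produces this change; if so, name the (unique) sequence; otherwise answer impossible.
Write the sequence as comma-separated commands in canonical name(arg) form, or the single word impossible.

face(S), strafe(left, 1), move(2)

key: cell and facing (now S) both changed — the 3 commands mix motion and turning
t0: (4, 3) facing W
1. face(S) → (4, 3) facing S
2. strafe(left, 1) → (5, 3) facing S
3. move(2) → (5, 1) facing S
no rival 3-sequence matches.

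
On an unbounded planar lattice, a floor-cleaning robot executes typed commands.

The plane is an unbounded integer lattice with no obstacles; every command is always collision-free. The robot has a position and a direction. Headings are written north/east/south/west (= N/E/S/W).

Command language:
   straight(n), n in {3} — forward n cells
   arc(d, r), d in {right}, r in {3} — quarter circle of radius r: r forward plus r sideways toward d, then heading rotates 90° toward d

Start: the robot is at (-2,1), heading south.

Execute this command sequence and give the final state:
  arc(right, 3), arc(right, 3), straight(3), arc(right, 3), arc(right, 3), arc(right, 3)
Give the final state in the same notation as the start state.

start: at (-2,1), heading south
step 1 (arc(right, 3)): at (-5,-2), heading west
step 2 (arc(right, 3)): at (-8,1), heading north
step 3 (straight(3)): at (-8,4), heading north
step 4 (arc(right, 3)): at (-5,7), heading east
step 5 (arc(right, 3)): at (-2,4), heading south
step 6 (arc(right, 3)): at (-5,1), heading west

at (-5,1), heading west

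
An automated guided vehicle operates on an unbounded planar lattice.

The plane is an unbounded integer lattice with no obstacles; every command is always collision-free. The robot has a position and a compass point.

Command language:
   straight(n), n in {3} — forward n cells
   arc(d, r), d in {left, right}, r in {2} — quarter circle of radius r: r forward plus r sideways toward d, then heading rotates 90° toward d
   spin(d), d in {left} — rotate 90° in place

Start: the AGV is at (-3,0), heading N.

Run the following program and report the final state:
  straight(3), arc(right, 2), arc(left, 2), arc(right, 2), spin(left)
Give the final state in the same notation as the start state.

at (3,9), heading N

begin: at (-3,0), heading N
[1] after straight(3): at (-3,3), heading N
[2] after arc(right, 2): at (-1,5), heading E
[3] after arc(left, 2): at (1,7), heading N
[4] after arc(right, 2): at (3,9), heading E
[5] after spin(left): at (3,9), heading N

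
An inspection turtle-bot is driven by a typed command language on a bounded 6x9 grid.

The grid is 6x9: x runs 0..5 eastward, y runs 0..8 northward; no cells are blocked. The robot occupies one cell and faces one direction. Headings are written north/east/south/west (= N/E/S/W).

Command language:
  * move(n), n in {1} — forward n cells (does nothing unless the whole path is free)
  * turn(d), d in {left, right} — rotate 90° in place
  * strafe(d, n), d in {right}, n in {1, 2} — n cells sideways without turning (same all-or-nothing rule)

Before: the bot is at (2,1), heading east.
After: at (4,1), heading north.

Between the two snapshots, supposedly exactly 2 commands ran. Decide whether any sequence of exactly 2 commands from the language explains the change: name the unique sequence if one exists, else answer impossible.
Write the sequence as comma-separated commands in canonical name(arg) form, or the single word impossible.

key: cell and facing (now N) both changed — the 2 commands mix motion and turning
begin: at (2,1), heading east
t=1 turn(left) ⇒ at (2,1), heading north
t=2 strafe(right, 2) ⇒ at (4,1), heading north
no other 2-command option fits: unique.

turn(left), strafe(right, 2)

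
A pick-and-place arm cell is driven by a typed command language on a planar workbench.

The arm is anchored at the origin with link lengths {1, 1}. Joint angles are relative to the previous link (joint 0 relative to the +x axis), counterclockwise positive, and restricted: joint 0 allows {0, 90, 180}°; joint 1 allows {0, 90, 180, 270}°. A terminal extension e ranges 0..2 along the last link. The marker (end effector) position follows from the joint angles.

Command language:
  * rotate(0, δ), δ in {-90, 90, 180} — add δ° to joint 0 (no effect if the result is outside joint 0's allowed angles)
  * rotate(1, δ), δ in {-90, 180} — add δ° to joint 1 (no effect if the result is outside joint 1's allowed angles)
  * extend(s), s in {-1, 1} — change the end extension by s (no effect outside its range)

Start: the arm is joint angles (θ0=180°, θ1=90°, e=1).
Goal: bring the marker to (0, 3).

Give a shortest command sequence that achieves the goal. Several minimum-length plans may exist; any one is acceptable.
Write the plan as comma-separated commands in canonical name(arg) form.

begin: joint angles (θ0=180°, θ1=90°, e=1)
step 1 (rotate(0, -90)): joint angles (θ0=90°, θ1=90°, e=1)
step 2 (rotate(1, -90)): joint angles (θ0=90°, θ1=0°, e=1)
nothing shorter than 2 reaches the goal.

rotate(0, -90), rotate(1, -90)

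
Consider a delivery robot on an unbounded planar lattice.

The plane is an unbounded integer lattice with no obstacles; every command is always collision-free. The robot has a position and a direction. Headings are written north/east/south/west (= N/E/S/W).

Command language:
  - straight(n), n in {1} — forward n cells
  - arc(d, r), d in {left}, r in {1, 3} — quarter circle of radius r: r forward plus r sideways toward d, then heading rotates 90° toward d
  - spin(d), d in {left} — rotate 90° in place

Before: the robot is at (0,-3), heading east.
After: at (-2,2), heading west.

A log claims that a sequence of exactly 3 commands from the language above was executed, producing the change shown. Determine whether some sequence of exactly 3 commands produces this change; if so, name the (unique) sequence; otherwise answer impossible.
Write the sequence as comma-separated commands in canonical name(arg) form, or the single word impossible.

arc(left, 1), straight(1), arc(left, 3)

key: running arc(left, 3) before arc(left, 1) would end elsewhere — order is forced
start: at (0,-3), heading east
1. arc(left, 1) → at (1,-2), heading north
2. straight(1) → at (1,-1), heading north
3. arc(left, 3) → at (-2,2), heading west
all 64 alternatives checked — unique.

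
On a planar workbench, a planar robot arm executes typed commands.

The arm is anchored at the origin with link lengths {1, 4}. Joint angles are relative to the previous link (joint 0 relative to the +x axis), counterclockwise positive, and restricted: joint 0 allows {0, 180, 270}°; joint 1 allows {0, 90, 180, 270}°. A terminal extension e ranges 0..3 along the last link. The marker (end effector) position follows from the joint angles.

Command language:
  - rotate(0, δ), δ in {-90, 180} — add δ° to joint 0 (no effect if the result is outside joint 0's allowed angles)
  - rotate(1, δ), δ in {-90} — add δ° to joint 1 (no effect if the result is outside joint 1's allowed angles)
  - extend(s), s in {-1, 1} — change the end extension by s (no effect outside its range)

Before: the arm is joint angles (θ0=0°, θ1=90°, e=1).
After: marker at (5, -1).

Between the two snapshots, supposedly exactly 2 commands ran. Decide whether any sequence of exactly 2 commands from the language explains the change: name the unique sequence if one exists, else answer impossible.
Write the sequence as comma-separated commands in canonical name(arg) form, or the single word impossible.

rotate(0, -90), rotate(0, 180)

key: running rotate(0, 180) before rotate(0, -90) would end elsewhere — order is forced
t0: joint angles (θ0=0°, θ1=90°, e=1)
step 1 (rotate(0, -90)): joint angles (θ0=270°, θ1=90°, e=1)
step 2 (rotate(0, 180)): joint angles (θ0=270°, θ1=90°, e=1)
all 25 alternatives checked — unique.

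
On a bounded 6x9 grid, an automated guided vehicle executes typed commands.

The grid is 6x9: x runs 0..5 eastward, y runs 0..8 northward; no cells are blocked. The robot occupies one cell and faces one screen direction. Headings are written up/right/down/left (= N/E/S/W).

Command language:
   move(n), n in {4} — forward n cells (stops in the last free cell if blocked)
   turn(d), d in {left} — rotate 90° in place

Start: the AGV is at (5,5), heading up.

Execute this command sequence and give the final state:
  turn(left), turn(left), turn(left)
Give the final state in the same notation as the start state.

at (5,5), heading right

from: at (5,5), heading up
1. turn(left) → at (5,5), heading left
2. turn(left) → at (5,5), heading down
3. turn(left) → at (5,5), heading right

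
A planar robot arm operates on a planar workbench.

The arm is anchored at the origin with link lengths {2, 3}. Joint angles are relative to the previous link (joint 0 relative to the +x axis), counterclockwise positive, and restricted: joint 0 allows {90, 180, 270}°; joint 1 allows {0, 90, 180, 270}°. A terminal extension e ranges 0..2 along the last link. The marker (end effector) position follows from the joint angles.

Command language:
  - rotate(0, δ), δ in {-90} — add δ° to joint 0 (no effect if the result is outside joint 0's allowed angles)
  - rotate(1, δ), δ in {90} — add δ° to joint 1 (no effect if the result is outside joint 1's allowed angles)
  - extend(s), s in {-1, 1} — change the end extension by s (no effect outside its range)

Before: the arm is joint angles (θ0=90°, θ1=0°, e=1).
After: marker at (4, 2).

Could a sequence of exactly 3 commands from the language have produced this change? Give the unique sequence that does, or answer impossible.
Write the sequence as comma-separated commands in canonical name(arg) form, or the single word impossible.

rotate(1, 90), rotate(1, 90), rotate(1, 90)

begin: joint angles (θ0=90°, θ1=0°, e=1)
[1] after rotate(1, 90): joint angles (θ0=90°, θ1=90°, e=1)
[2] after rotate(1, 90): joint angles (θ0=90°, θ1=180°, e=1)
[3] after rotate(1, 90): joint angles (θ0=90°, θ1=270°, e=1)
no other 3-command option fits: unique.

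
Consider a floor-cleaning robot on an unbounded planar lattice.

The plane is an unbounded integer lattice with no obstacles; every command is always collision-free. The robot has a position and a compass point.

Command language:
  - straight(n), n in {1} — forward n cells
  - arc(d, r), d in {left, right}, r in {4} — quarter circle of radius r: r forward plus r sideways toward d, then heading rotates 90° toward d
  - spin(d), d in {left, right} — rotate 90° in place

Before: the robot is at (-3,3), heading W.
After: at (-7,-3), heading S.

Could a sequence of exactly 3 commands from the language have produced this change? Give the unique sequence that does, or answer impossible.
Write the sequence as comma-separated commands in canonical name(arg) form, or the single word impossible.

arc(left, 4), straight(1), straight(1)

key: running straight(1) before arc(left, 4) would end elsewhere — order is forced
from: at (-3,3), heading W
1. arc(left, 4) → at (-7,-1), heading S
2. straight(1) → at (-7,-2), heading S
3. straight(1) → at (-7,-3), heading S
no rival 3-sequence matches.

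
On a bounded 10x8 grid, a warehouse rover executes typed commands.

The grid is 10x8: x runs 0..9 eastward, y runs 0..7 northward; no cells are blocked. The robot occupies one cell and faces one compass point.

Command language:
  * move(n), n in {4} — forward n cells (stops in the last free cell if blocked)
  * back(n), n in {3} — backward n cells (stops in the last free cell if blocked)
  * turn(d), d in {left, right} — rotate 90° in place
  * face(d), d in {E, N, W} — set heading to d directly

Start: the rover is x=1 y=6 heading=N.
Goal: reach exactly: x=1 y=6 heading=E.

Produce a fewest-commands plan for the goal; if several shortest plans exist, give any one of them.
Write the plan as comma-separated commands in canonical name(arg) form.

initial: x=1 y=6 heading=N
t=1 face(E) ⇒ x=1 y=6 heading=E
minimal: 1 command(s), checked below 1.

face(E)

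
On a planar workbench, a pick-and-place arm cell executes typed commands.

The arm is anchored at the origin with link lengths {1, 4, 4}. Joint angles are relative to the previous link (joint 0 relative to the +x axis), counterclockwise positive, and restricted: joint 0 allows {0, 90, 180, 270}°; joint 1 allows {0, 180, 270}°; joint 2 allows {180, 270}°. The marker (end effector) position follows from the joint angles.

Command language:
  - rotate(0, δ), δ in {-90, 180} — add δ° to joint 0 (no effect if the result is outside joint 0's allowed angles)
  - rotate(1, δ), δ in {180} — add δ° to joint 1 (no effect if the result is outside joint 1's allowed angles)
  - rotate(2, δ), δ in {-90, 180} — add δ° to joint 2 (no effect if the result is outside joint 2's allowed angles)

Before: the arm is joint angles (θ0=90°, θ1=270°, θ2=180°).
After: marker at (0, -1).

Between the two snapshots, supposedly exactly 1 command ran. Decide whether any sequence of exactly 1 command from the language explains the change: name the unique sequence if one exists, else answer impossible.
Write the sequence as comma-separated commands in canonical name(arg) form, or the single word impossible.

rotate(0, 180)

initial: joint angles (θ0=90°, θ1=270°, θ2=180°)
t=1 rotate(0, 180) ⇒ joint angles (θ0=270°, θ1=270°, θ2=180°)
uniquely the one of 5 1-step routes that fits.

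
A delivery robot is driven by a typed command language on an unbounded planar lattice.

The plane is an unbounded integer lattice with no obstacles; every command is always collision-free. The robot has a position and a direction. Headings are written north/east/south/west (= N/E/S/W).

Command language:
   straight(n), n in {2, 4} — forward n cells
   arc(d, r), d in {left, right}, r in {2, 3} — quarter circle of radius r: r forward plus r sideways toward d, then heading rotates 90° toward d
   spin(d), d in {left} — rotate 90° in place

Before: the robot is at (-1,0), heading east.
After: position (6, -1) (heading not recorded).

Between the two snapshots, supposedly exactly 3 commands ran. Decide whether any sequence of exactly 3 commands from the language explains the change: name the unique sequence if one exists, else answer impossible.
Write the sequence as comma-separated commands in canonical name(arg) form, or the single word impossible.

arc(right, 2), arc(left, 2), arc(left, 3)

key: running arc(left, 3) before arc(right, 2) would end elsewhere — order is forced
t0: at (-1,0), heading east
t=1 arc(right, 2) ⇒ at (1,-2), heading south
t=2 arc(left, 2) ⇒ at (3,-4), heading east
t=3 arc(left, 3) ⇒ at (6,-1), heading north
all 343 alternatives checked — unique.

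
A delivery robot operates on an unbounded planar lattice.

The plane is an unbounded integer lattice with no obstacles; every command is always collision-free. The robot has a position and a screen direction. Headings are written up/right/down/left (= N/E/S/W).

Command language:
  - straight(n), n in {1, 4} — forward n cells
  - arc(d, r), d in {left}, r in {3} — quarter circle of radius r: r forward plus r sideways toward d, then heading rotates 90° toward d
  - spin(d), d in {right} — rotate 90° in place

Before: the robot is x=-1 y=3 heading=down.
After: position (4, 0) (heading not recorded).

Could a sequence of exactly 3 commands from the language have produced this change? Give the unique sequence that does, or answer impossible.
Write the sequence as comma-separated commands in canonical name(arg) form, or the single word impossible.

key: order matters: swapping arc(left, 3) and straight(1) lands elsewhere
start: x=-1 y=3 heading=down
[1] after arc(left, 3): x=2 y=0 heading=right
[2] after straight(1): x=3 y=0 heading=right
[3] after straight(1): x=4 y=0 heading=right
no rival 3-sequence matches.

arc(left, 3), straight(1), straight(1)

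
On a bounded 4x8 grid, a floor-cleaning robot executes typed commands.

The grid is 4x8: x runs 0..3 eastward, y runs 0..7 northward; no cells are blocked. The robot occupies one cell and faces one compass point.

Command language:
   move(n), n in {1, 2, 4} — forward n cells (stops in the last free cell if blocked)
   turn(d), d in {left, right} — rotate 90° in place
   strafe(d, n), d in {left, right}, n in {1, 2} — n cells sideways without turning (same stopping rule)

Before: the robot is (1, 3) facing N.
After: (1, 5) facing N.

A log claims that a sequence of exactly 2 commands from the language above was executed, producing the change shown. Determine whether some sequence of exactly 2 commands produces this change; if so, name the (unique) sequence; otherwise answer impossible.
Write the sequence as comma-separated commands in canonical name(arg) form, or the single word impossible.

move(1), move(1)

key: still facing N at the end — nothing in the sequence rotates
begin: (1, 3) facing N
[1] after move(1): (1, 4) facing N
[2] after move(1): (1, 5) facing N
no rival 2-sequence matches.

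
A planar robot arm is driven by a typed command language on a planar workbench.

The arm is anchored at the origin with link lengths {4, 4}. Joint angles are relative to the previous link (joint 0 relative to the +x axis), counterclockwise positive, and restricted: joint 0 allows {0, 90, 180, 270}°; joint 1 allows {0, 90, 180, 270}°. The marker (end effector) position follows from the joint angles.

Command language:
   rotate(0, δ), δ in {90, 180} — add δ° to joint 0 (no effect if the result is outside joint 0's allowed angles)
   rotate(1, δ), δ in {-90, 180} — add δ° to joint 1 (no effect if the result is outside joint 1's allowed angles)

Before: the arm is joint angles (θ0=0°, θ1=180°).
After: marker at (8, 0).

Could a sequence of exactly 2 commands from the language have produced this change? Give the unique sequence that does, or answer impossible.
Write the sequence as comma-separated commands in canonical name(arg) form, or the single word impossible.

rotate(1, -90), rotate(1, -90)

t0: joint angles (θ0=0°, θ1=180°)
step 1 (rotate(1, -90)): joint angles (θ0=0°, θ1=90°)
step 2 (rotate(1, -90)): joint angles (θ0=0°, θ1=0°)
no rival 2-sequence matches.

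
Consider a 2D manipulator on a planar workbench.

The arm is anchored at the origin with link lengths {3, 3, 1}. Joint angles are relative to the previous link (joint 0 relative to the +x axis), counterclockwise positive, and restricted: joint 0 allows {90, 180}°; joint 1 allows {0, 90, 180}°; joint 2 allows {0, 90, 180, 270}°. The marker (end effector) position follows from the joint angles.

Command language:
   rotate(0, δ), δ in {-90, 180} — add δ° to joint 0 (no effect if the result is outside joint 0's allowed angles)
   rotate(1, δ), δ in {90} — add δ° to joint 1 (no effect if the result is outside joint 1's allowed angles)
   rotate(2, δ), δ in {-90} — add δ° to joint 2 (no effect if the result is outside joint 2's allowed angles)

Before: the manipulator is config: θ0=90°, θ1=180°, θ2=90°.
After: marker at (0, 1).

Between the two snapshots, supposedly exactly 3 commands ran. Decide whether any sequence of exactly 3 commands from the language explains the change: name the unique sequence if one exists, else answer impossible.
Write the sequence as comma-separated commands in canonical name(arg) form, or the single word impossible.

rotate(2, -90), rotate(2, -90), rotate(2, -90)

initial: config: θ0=90°, θ1=180°, θ2=90°
t=1 rotate(2, -90) ⇒ config: θ0=90°, θ1=180°, θ2=0°
t=2 rotate(2, -90) ⇒ config: θ0=90°, θ1=180°, θ2=270°
t=3 rotate(2, -90) ⇒ config: θ0=90°, θ1=180°, θ2=180°
uniquely the one of 64 3-step routes that fits.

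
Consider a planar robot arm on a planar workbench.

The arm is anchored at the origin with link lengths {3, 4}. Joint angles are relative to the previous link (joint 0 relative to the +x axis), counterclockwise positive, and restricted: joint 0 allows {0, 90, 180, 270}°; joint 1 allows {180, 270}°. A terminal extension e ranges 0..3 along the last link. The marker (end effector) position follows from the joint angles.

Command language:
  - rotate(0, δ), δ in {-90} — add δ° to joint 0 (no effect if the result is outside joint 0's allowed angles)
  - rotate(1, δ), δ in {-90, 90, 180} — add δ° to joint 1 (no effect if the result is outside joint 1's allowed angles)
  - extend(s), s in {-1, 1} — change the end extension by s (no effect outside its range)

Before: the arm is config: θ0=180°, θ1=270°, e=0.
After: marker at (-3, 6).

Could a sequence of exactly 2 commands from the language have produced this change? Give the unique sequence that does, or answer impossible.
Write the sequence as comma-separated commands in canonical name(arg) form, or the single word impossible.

start: config: θ0=180°, θ1=270°, e=0
1. extend(1) → config: θ0=180°, θ1=270°, e=1
2. extend(1) → config: θ0=180°, θ1=270°, e=2
no rival 2-sequence matches.

extend(1), extend(1)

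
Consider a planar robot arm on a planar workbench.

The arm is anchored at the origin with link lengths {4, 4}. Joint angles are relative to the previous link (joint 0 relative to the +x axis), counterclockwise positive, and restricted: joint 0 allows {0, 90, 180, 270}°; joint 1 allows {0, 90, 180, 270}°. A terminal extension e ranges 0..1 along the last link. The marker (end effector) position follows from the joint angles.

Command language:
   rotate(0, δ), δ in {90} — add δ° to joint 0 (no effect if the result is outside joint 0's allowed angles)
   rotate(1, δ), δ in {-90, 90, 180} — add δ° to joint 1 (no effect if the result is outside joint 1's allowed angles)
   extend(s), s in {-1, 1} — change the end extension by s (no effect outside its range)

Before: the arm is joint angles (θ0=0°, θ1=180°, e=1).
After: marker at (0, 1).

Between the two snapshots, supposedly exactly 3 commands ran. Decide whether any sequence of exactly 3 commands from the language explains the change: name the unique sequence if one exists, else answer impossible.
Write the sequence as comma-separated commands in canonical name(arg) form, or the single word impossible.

rotate(0, 90), rotate(0, 90), rotate(0, 90)

t0: joint angles (θ0=0°, θ1=180°, e=1)
t=1 rotate(0, 90) ⇒ joint angles (θ0=90°, θ1=180°, e=1)
t=2 rotate(0, 90) ⇒ joint angles (θ0=180°, θ1=180°, e=1)
t=3 rotate(0, 90) ⇒ joint angles (θ0=270°, θ1=180°, e=1)
uniquely the one of 216 3-step routes that fits.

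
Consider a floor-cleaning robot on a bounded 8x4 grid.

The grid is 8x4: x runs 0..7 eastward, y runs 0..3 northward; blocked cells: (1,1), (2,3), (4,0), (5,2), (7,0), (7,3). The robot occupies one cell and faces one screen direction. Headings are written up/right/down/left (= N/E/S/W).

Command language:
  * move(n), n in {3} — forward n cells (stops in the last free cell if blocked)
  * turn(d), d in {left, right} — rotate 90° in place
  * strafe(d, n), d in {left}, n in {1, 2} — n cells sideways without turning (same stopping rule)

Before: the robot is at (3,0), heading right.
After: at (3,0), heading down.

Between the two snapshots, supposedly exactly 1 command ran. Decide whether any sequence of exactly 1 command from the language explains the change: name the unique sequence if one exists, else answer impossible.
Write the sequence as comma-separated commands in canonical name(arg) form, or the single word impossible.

turn(right)

key: (3,0) unchanged — the single command moves nothing
start: at (3,0), heading right
step 1 (turn(right)): at (3,0), heading down
no rival 1-sequence matches.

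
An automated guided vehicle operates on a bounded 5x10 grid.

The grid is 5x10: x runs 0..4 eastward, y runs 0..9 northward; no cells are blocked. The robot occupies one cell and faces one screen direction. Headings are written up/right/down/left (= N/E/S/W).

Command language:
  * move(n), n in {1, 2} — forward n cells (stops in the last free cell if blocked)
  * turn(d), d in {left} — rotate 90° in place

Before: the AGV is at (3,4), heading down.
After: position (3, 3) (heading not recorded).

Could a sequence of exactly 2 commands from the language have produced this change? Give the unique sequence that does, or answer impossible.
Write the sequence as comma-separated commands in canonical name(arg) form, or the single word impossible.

key: order matters: swapping move(1) and turn(left) lands elsewhere
initial: at (3,4), heading down
t=1 move(1) ⇒ at (3,3), heading down
t=2 turn(left) ⇒ at (3,3), heading right
no other 2-command option fits: unique.

move(1), turn(left)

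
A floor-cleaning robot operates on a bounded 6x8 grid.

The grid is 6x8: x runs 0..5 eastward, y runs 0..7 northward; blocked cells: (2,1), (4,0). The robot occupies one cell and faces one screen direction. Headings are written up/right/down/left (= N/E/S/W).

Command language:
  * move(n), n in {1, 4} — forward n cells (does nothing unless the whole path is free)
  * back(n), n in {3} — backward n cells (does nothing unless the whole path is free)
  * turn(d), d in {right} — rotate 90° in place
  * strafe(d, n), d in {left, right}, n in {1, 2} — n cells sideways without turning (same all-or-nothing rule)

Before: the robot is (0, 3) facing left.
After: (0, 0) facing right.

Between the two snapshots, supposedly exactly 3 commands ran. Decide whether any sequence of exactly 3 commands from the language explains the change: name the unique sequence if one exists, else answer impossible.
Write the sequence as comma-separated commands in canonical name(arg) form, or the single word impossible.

turn(right), back(3), turn(right)

key: cell and facing (now E) both changed — the 3 commands mix motion and turning
begin: (0, 3) facing left
step 1 (turn(right)): (0, 3) facing up
step 2 (back(3)): (0, 0) facing up
step 3 (turn(right)): (0, 0) facing right
all 512 alternatives checked — unique.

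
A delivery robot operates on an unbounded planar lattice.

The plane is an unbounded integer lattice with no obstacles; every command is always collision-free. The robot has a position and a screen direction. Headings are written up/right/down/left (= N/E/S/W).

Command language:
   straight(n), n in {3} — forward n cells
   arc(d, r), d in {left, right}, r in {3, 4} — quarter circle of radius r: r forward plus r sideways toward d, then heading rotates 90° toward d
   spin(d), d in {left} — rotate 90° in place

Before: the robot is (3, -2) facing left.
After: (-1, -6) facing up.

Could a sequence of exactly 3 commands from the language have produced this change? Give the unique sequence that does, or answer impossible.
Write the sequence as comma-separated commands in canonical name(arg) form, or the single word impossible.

key: position moved to (-1,-6) AND the heading swung to N — translation plus rotation needed
initial: (3, -2) facing left
t=1 arc(left, 4) ⇒ (-1, -6) facing down
t=2 spin(left) ⇒ (-1, -6) facing right
t=3 spin(left) ⇒ (-1, -6) facing up
uniquely the one of 216 3-step routes that fits.

arc(left, 4), spin(left), spin(left)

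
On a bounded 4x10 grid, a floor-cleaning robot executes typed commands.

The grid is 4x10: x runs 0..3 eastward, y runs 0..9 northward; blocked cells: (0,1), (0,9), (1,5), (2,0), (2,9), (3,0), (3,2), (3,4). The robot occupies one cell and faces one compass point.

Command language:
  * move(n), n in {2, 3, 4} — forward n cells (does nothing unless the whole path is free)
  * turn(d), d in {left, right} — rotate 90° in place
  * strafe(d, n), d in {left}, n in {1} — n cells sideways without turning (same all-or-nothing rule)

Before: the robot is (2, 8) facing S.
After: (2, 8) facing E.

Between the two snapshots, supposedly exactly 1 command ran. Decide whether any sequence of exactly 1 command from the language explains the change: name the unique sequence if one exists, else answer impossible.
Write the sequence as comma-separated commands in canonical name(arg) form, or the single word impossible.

turn(left)

key: parked at (2,8) the whole time — nothing moves the robot
initial: (2, 8) facing S
step 1 (turn(left)): (2, 8) facing E
uniquely the one of 6 1-step routes that fits.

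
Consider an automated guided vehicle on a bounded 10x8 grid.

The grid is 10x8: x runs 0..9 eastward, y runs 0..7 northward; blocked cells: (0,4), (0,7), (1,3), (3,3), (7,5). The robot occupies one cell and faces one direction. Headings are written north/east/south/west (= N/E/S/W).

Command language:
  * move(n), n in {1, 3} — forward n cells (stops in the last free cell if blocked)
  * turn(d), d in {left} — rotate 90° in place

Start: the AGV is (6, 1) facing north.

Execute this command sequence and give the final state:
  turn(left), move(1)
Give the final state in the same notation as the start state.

initial: (6, 1) facing north
t=1 turn(left) ⇒ (6, 1) facing west
t=2 move(1) ⇒ (5, 1) facing west

(5, 1) facing west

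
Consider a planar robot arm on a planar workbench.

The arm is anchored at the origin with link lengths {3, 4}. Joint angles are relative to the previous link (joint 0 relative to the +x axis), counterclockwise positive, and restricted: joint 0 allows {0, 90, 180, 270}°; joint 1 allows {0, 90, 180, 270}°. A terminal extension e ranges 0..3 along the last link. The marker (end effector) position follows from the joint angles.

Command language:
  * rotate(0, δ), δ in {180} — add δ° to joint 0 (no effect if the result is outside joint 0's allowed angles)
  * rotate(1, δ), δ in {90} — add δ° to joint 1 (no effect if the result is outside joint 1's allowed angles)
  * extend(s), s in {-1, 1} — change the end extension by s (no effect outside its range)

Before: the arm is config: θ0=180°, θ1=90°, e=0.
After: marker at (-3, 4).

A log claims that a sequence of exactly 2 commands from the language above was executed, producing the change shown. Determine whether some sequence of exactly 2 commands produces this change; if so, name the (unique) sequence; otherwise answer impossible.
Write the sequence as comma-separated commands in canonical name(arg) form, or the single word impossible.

rotate(1, 90), rotate(1, 90)

from: config: θ0=180°, θ1=90°, e=0
t=1 rotate(1, 90) ⇒ config: θ0=180°, θ1=180°, e=0
t=2 rotate(1, 90) ⇒ config: θ0=180°, θ1=270°, e=0
no other 2-command option fits: unique.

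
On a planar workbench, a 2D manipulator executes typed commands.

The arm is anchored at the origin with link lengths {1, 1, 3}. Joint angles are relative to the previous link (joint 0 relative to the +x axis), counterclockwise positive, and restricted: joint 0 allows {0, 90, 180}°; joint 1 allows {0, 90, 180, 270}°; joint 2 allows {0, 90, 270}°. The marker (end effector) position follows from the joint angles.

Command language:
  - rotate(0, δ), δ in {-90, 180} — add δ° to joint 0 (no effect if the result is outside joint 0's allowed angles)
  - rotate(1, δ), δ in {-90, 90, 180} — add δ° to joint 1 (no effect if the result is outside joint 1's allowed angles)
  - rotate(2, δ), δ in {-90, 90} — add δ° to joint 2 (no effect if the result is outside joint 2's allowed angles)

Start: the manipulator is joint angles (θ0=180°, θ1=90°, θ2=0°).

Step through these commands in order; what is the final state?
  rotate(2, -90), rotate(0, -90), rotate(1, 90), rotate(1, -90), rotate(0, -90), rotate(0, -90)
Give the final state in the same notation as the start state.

joint angles (θ0=0°, θ1=90°, θ2=270°)

t0: joint angles (θ0=180°, θ1=90°, θ2=0°)
step 1 (rotate(2, -90)): joint angles (θ0=180°, θ1=90°, θ2=270°)
step 2 (rotate(0, -90)): joint angles (θ0=90°, θ1=90°, θ2=270°)
step 3 (rotate(1, 90)): joint angles (θ0=90°, θ1=180°, θ2=270°)
step 4 (rotate(1, -90)): joint angles (θ0=90°, θ1=90°, θ2=270°)
step 5 (rotate(0, -90)): joint angles (θ0=0°, θ1=90°, θ2=270°)
step 6 (rotate(0, -90)): joint angles (θ0=0°, θ1=90°, θ2=270°)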